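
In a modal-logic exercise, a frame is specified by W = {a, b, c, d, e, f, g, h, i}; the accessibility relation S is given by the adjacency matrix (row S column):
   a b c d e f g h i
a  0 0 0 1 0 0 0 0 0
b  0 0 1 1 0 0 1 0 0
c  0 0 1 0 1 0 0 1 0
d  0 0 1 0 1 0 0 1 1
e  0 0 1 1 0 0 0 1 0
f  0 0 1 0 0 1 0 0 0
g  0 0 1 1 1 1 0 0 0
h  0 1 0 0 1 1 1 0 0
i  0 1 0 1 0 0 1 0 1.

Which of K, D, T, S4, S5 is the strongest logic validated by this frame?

Serial (axiom D): yes — every world has a successor (e.g. a S d).
Reflexive (axiom T): no — a is not related to itself.
Transitive (axiom 4): no — a S d and d S c, but not a S c.
Euclidean (axiom 5): no — b S c and b S d, but not c S d.
So F validates K, D; T would additionally require S to be reflexive. The strongest is D.

D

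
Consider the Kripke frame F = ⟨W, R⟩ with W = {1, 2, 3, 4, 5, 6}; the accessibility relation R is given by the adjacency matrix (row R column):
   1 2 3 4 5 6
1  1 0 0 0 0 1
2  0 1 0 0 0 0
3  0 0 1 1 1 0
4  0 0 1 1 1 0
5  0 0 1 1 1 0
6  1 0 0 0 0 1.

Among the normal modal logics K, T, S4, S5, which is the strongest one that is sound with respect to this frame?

Reflexive (axiom T): yes — every world is R-related to itself.
Transitive (axiom 4): yes — every two-step R-path is closed by a direct edge.
Euclidean (axiom 5): yes — any two successors of a common world are R-related.
So F validates K, T, S4, S5. The strongest is S5.

S5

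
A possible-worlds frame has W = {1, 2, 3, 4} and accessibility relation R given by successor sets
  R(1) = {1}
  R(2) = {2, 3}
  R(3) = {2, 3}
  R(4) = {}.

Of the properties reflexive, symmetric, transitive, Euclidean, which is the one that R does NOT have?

reflexive

Reflexive: no — 4 is not related to itself.
Symmetric: yes — every pair in R has its reverse in R.
Transitive: yes — every two-step R-path is closed by a direct edge.
Euclidean: yes — any two successors of a common world are R-related.
Only reflexive fails.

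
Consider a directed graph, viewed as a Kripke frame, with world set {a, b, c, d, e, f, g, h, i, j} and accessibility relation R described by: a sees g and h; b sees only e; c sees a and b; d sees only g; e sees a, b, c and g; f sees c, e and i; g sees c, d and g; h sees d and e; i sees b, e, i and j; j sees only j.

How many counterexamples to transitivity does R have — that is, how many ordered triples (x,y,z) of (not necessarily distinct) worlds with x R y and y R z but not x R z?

Enumerating: (a,g,c), (a,g,d), (a,h,d), (a,h,e), (b,e,a), (b,e,b), (b,e,c), (b,e,g), (c,a,g), (c,a,h), (c,b,e), (d,g,c), … and 21 more.
Total: 33.

33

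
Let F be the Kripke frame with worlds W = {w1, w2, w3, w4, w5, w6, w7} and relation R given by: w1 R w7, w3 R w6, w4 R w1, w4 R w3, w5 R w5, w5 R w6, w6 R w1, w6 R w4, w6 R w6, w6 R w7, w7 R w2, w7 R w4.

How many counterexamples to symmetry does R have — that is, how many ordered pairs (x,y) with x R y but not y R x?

10

Enumerating: (w1,w7), (w3,w6), (w4,w1), (w4,w3), (w5,w6), (w6,w1), (w6,w4), (w6,w7), (w7,w2), (w7,w4).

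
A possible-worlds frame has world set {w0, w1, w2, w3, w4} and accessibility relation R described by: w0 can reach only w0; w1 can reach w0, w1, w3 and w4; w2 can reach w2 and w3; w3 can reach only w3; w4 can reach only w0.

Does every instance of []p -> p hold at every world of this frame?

Axiom T corresponds to the accessibility relation being reflexive.
Reflexive: no — w4 is not related to itself.

No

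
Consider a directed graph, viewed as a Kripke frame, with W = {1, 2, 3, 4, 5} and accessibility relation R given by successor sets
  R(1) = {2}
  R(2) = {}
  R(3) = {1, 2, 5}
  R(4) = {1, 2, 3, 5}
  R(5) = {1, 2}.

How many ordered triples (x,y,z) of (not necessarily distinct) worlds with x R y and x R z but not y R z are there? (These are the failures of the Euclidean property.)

Enumerating: (1,2,2), (3,1,1), (3,1,5), (3,2,1), (3,2,2), (3,2,5), (3,5,5), (4,1,1), (4,1,3), (4,1,5), (4,2,1), (4,2,2), … and 8 more.
Total: 20.

20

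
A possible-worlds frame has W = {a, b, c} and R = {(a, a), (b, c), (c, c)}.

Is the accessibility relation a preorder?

No

Reflexive: no — b is not related to itself.
Transitive: yes — every two-step R-path is closed by a direct edge.
So R is not a preorder.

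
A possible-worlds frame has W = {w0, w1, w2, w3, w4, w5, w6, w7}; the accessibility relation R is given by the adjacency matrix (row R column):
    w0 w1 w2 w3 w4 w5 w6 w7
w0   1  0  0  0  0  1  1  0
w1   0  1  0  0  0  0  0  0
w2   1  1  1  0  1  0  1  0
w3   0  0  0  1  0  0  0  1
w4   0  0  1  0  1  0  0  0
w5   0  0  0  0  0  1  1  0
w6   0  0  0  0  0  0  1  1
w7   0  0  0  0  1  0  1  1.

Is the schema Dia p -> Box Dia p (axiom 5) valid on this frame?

No

Axiom 5 corresponds to the accessibility relation being Euclidean.
Euclidean: no — w0 R w6 and w0 R w5, but not w6 R w5.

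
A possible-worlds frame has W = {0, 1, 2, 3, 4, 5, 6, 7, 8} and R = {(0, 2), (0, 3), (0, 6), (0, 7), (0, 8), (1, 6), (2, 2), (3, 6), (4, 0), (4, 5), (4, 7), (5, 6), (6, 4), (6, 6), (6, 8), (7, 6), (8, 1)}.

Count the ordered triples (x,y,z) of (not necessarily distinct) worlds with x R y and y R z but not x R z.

Enumerating: (0,6,4), (0,8,1), (1,6,4), (1,6,8), (3,6,4), (3,6,8), (4,0,2), (4,0,3), (4,0,6), (4,0,8), (4,5,6), (4,7,6), … and 9 more.
Total: 21.

21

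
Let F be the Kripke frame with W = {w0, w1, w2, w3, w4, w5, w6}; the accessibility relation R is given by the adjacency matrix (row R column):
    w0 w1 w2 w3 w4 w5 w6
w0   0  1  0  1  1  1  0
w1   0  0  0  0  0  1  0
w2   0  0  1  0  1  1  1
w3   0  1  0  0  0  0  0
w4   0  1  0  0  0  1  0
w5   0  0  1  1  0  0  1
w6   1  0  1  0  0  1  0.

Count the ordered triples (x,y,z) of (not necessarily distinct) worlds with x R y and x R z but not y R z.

Enumerating: (w0,w1,w1), (w0,w1,w3), (w0,w1,w4), (w0,w3,w3), (w0,w3,w4), (w0,w3,w5), (w0,w4,w3), (w0,w4,w4), (w0,w5,w1), (w0,w5,w4), (w0,w5,w5), (w1,w5,w5), … and 22 more.
Total: 34.

34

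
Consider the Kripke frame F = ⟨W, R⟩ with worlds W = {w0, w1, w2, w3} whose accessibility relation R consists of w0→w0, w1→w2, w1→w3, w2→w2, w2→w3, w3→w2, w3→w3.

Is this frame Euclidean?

Euclidean: yes — any two successors of a common world are R-related.

Yes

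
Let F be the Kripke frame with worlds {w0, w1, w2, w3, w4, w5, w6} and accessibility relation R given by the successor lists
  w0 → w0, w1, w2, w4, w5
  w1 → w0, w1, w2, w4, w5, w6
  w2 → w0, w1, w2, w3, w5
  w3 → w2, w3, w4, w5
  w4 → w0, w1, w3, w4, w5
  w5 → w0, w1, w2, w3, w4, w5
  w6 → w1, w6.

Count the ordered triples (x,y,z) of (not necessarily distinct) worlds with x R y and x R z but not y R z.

Enumerating: (w0,w2,w4), (w0,w4,w2), (w1,w0,w6), (w1,w2,w4), (w1,w2,w6), (w1,w4,w2), (w1,w4,w6), (w1,w5,w6), (w1,w6,w0), (w1,w6,w2), (w1,w6,w4), (w1,w6,w5), … and 16 more.
Total: 28.

28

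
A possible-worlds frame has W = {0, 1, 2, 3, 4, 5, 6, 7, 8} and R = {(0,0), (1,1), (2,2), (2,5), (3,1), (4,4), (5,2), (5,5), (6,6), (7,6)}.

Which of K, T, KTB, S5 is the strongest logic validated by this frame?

Reflexive (axiom T): no — 3 is not related to itself.
Symmetric (axiom B): no — 3 R 1 but not 1 R 3.
Euclidean (axiom 5): yes — any two successors of a common world are R-related.
So F validates K; T would additionally require R to be reflexive. The strongest is K.

K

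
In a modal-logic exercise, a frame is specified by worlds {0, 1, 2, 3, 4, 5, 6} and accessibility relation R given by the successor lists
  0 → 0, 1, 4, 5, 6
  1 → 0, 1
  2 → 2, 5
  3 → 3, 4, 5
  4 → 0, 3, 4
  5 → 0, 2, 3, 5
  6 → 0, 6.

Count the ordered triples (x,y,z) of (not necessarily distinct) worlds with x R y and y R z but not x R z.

22

Enumerating: (0,4,3), (0,5,2), (0,5,3), (1,0,4), (1,0,5), (1,0,6), (2,5,0), (2,5,3), (3,4,0), (3,5,0), (3,5,2), (4,0,1), … and 10 more.
Total: 22.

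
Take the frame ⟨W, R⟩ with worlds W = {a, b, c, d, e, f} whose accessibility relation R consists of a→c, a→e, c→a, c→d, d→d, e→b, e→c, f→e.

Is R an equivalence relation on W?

No

Reflexive: no — a is not related to itself.
Symmetric: no — a R e but not e R a.
Transitive: no — a R c and c R d, but not a R d.
So R is not an equivalence relation.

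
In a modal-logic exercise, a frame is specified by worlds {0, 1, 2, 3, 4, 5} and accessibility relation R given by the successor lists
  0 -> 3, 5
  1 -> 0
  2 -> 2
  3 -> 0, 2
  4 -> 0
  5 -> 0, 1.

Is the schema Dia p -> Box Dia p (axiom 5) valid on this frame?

No

The schema 5 characterises exactly the Euclidean frames.
Euclidean: no — 0 R 3 and 0 R 5, but not 3 R 5.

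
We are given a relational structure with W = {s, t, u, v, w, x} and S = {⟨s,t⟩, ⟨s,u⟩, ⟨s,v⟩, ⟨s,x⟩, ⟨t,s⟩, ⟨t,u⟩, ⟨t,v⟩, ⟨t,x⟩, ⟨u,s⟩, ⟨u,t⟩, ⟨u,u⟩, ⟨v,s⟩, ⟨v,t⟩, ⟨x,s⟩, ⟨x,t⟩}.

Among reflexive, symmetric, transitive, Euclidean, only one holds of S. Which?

Reflexive: no — s is not related to itself.
Symmetric: yes — every pair in S has its reverse in S.
Transitive: no — u S s and s S v, but not u S v.
Euclidean: no — s S u and s S v, but not u S v.
Only symmetric holds.

symmetric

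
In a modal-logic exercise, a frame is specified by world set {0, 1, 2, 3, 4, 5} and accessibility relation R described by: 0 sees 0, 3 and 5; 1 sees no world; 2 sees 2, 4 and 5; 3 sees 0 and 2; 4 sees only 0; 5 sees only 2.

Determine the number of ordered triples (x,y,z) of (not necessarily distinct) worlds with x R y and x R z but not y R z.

12

Enumerating: (0,3,3), (0,3,5), (0,5,0), (0,5,3), (0,5,5), (2,4,2), (2,4,4), (2,4,5), (2,5,4), (2,5,5), (3,0,2), (3,2,0).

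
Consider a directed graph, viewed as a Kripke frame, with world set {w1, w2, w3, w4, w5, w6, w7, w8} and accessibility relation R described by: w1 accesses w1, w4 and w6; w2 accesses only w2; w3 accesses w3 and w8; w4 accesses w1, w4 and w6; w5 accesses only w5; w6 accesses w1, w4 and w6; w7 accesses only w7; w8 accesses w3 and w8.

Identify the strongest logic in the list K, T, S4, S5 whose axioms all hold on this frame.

S5

Reflexive (axiom T): yes — every world is R-related to itself.
Transitive (axiom 4): yes — every two-step R-path is closed by a direct edge.
Euclidean (axiom 5): yes — any two successors of a common world are R-related.
So F validates K, T, S4, S5. The strongest is S5.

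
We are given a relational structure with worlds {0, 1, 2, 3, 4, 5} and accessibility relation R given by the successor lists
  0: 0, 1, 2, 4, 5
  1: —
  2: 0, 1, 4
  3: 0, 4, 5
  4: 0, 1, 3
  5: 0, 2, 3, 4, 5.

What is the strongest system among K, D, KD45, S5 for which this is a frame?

K

Serial (axiom D): no — 1 has no R-successor.
Euclidean (axiom 5): no — 0 R 1 and 0 R 2, but not 1 R 2.
Transitive (axiom 4): no — 0 R 4 and 4 R 3, but not 0 R 3.
Reflexive (axiom T): no — 1 is not related to itself.
So F validates K; D would additionally require R to be serial. The strongest is K.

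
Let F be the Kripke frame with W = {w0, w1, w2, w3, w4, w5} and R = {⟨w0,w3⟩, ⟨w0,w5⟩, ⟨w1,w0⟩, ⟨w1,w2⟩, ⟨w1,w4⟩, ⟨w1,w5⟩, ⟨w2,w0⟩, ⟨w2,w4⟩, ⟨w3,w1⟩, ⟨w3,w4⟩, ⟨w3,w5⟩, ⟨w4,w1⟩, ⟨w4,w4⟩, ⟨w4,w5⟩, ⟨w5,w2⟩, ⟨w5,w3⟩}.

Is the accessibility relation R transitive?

No

Transitive: no — w0 R w3 and w3 R w1, but not w0 R w1.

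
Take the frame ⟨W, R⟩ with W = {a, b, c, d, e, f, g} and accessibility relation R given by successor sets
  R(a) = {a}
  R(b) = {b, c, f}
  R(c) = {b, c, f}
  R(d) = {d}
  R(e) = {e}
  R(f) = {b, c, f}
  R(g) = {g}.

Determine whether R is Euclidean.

Euclidean: yes — any two successors of a common world are R-related.

Yes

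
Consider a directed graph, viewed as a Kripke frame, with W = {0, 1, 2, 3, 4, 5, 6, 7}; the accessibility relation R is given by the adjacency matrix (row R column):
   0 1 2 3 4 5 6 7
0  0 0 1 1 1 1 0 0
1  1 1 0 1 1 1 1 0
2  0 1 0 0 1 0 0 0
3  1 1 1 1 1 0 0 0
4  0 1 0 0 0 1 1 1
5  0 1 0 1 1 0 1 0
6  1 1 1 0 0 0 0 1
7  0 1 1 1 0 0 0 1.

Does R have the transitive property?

Transitive: no — 0 R 2 and 2 R 1, but not 0 R 1.

No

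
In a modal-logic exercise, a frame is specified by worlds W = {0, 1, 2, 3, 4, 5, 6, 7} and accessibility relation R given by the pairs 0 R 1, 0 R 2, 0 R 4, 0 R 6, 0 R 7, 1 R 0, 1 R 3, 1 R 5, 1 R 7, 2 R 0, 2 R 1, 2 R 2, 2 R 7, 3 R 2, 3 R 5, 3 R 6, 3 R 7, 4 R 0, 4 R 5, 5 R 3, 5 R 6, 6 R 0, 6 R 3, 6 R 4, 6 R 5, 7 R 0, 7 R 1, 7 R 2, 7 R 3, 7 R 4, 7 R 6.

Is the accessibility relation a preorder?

Reflexive: no — 0 is not related to itself.
Transitive: no — 0 R 1 and 1 R 3, but not 0 R 3.
So R is not a preorder.

No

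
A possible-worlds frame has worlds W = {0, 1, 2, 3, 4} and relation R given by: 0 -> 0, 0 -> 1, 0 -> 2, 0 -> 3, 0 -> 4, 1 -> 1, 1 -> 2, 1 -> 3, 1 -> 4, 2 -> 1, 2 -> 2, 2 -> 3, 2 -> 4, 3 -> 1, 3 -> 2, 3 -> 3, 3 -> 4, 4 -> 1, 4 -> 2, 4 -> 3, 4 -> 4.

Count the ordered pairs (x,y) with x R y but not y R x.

4

Enumerating: (0,1), (0,2), (0,3), (0,4).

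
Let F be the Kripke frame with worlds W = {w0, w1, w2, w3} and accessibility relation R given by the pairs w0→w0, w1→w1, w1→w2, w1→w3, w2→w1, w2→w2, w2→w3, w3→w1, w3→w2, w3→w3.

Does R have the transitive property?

Transitive: yes — every two-step R-path is closed by a direct edge.

Yes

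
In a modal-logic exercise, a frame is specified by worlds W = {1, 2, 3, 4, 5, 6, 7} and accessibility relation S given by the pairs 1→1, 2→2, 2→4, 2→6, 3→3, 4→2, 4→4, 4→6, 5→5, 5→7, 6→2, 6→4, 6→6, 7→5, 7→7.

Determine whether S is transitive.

Yes

Transitive: yes — every two-step S-path is closed by a direct edge.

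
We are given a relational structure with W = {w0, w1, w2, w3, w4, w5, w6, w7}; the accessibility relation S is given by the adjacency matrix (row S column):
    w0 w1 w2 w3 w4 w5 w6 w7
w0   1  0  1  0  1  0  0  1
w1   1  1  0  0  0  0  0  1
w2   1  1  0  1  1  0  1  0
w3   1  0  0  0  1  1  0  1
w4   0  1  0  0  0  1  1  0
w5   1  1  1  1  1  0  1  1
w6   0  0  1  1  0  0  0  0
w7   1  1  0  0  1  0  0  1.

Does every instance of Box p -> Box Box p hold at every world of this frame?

No

Axiom 4 corresponds to the accessibility relation being transitive.
Transitive: no — w0 S w2 and w2 S w1, but not w0 S w1.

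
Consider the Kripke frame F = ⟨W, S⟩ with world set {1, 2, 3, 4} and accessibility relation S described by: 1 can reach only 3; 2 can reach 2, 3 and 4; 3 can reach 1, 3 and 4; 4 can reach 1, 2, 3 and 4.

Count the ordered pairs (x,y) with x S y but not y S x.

Enumerating: (2,3), (4,1).

2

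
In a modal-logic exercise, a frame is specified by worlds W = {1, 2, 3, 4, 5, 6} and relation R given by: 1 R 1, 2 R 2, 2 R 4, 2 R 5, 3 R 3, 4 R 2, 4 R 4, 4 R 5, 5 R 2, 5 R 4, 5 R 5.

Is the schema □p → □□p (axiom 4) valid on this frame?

The schema 4 characterises exactly the transitive frames.
Transitive: yes — every two-step R-path is closed by a direct edge.

Yes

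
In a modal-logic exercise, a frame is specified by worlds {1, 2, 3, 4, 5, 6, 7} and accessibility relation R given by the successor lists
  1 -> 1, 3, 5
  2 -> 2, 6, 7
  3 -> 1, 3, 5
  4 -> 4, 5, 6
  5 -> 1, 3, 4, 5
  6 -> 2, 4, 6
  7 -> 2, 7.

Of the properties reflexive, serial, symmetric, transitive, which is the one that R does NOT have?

Reflexive: yes — every world is R-related to itself.
Serial: yes — every world has a successor (e.g. 1 R 1).
Symmetric: yes — every pair in R has its reverse in R.
Transitive: no — 1 R 5 and 5 R 4, but not 1 R 4.
Only transitive fails.

transitive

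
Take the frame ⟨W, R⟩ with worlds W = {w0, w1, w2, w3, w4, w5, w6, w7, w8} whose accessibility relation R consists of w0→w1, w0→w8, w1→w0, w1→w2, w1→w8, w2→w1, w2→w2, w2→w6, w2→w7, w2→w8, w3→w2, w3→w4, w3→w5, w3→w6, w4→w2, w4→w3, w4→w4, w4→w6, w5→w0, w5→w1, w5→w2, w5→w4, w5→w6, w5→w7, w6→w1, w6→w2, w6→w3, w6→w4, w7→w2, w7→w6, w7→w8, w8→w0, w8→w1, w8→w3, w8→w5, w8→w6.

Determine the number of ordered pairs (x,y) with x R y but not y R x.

16

Enumerating: (w2,w8), (w3,w2), (w3,w5), (w4,w2), (w5,w0), (w5,w1), (w5,w2), (w5,w4), (w5,w6), (w5,w7), (w6,w1), (w7,w6), (w7,w8), (w8,w3), (w8,w5), (w8,w6).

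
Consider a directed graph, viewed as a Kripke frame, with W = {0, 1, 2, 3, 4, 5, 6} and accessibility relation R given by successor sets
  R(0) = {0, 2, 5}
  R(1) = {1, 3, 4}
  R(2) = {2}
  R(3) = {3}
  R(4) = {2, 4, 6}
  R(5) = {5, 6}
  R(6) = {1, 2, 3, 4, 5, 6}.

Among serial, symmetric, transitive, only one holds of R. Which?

Serial: yes — every world has a successor (e.g. 0 R 0).
Symmetric: no — 0 R 2 but not 2 R 0.
Transitive: no — 0 R 5 and 5 R 6, but not 0 R 6.
Only serial holds.

serial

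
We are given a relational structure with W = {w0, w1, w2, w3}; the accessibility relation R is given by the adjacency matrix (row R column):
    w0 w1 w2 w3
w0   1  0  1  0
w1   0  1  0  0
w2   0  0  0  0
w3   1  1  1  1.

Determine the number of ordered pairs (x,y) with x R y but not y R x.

4

Enumerating: (w0,w2), (w3,w0), (w3,w1), (w3,w2).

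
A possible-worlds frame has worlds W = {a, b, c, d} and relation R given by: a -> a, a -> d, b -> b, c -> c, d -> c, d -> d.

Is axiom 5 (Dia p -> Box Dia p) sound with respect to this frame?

Axiom 5 corresponds to the accessibility relation being Euclidean.
Euclidean: no — a R d and a R a, but not d R a.

No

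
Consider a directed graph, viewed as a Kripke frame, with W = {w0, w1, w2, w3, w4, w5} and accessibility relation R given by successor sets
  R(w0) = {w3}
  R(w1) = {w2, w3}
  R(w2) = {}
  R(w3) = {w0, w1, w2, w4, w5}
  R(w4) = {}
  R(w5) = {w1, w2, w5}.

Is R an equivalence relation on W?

No

Reflexive: no — w0 is not related to itself.
Symmetric: no — w1 R w2 but not w2 R w1.
Transitive: no — w0 R w3 and w3 R w1, but not w0 R w1.
So R is not an equivalence relation.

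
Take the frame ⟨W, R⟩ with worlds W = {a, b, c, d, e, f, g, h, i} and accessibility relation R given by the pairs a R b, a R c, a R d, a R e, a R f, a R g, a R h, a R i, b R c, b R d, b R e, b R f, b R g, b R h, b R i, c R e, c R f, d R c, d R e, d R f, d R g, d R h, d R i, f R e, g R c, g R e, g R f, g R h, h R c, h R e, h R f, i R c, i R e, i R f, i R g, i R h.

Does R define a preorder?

Reflexive: no — a is not related to itself.
Transitive: yes — every two-step R-path is closed by a direct edge.
So R is not a preorder.

No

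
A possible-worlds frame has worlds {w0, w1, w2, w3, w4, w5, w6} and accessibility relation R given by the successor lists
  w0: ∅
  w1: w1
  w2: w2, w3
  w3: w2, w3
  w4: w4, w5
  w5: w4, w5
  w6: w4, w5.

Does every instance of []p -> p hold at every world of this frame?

No

Axiom T corresponds to the accessibility relation being reflexive.
Reflexive: no — w0 is not related to itself.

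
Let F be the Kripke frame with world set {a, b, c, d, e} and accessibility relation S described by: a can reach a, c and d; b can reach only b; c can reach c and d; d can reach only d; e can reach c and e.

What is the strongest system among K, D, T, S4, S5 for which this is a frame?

Serial (axiom D): yes — every world has a successor (e.g. a S a).
Reflexive (axiom T): yes — every world is S-related to itself.
Transitive (axiom 4): no — e S c and c S d, but not e S d.
Euclidean (axiom 5): no — a S d and a S c, but not d S c.
So F validates K, D, T; S4 would additionally require S to be transitive. The strongest is T.

T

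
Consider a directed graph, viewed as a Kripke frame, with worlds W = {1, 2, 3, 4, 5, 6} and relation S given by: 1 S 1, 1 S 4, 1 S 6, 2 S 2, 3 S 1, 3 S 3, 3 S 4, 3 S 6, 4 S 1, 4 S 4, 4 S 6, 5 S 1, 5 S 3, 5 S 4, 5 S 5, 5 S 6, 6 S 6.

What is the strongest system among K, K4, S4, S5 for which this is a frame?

Transitive (axiom 4): yes — every two-step S-path is closed by a direct edge.
Reflexive (axiom T): yes — every world is S-related to itself.
Euclidean (axiom 5): no — 1 S 6 and 1 S 4, but not 6 S 4.
So F validates K, K4, S4; S5 would additionally require S to be Euclidean. The strongest is S4.

S4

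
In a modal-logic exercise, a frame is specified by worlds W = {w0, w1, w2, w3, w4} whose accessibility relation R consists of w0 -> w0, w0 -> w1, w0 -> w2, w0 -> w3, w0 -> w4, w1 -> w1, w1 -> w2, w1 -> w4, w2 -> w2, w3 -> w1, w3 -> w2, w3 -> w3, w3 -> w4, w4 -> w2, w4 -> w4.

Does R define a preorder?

Yes

Reflexive: yes — every world is R-related to itself.
Transitive: yes — every two-step R-path is closed by a direct edge.
So R is a preorder.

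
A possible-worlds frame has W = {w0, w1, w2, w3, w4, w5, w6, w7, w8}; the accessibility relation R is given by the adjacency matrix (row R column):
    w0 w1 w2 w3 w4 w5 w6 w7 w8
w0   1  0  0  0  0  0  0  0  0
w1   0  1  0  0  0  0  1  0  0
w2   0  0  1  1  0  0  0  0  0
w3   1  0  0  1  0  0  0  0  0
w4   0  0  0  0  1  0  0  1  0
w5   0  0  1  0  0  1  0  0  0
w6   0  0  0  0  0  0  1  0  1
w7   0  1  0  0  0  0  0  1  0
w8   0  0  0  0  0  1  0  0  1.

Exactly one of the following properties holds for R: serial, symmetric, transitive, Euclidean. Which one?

serial

Serial: yes — every world has a successor (e.g. w0 R w0).
Symmetric: no — w1 R w6 but not w6 R w1.
Transitive: no — w1 R w6 and w6 R w8, but not w1 R w8.
Euclidean: no — w1 R w6 and w1 R w1, but not w6 R w1.
Only serial holds.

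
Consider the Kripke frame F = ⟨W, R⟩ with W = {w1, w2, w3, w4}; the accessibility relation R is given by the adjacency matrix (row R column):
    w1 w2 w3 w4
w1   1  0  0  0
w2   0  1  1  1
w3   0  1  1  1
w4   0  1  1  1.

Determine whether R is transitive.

Transitive: yes — every two-step R-path is closed by a direct edge.

Yes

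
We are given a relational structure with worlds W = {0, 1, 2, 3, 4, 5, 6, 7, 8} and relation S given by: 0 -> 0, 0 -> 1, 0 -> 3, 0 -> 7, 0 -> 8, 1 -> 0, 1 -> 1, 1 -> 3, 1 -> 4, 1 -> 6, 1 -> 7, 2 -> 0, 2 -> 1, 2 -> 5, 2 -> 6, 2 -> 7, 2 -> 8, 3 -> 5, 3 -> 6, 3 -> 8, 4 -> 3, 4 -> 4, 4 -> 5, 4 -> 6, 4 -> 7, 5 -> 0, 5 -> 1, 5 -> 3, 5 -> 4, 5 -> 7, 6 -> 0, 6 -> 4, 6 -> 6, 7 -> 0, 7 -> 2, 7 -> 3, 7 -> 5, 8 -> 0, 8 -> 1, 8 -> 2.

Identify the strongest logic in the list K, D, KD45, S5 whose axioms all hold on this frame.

D

Serial (axiom D): yes — every world has a successor (e.g. 0 S 0).
Euclidean (axiom 5): no — 0 S 1 and 0 S 8, but not 1 S 8.
Transitive (axiom 4): no — 0 S 1 and 1 S 4, but not 0 S 4.
Reflexive (axiom T): no — 2 is not related to itself.
So F validates K, D; KD45 would additionally require S to be Euclidean and transitive. The strongest is D.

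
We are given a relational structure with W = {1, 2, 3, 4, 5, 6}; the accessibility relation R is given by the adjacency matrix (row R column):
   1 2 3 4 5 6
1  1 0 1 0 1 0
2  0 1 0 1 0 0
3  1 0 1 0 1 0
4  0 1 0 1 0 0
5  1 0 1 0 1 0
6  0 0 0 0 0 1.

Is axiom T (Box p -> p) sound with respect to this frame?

Yes

Axiom T corresponds to the accessibility relation being reflexive.
Reflexive: yes — every world is R-related to itself.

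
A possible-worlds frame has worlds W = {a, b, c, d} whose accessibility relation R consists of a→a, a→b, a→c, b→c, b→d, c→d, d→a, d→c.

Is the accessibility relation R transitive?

No

Transitive: no — a R b and b R d, but not a R d.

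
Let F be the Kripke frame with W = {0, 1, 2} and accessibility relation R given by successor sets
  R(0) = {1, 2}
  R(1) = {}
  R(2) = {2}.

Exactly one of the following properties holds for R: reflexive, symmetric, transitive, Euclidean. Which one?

transitive

Reflexive: no — 0 is not related to itself.
Symmetric: no — 0 R 1 but not 1 R 0.
Transitive: yes — every two-step R-path is closed by a direct edge.
Euclidean: no — 0 R 1 and 0 R 2, but not 1 R 2.
Only transitive holds.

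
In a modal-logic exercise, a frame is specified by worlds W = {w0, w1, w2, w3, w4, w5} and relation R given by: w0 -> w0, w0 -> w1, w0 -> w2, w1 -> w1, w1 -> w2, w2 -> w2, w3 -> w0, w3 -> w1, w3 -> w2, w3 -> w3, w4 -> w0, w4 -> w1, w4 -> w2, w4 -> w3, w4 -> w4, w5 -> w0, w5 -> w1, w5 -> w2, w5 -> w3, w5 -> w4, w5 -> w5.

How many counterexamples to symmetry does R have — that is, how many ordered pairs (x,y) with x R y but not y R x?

15

Enumerating: (w0,w1), (w0,w2), (w1,w2), (w3,w0), (w3,w1), (w3,w2), (w4,w0), (w4,w1), (w4,w2), (w4,w3), (w5,w0), (w5,w1), (w5,w2), (w5,w3), (w5,w4).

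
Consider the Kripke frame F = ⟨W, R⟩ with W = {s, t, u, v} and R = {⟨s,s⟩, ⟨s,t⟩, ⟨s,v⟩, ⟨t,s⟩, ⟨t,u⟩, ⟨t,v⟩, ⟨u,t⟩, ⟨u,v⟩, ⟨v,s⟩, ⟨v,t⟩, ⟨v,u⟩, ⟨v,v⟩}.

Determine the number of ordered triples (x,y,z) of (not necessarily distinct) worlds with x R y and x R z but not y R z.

Enumerating: (s,t,t), (t,s,u), (t,u,s), (t,u,u), (u,t,t), (v,s,u), (v,t,t), (v,u,s), (v,u,u).

9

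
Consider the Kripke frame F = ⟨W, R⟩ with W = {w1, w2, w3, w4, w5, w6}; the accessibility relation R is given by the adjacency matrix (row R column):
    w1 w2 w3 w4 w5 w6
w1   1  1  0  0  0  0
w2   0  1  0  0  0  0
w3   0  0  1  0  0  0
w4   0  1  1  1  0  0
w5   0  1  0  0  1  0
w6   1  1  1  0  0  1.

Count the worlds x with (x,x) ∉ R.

R is reflexive; there are no such worlds.

0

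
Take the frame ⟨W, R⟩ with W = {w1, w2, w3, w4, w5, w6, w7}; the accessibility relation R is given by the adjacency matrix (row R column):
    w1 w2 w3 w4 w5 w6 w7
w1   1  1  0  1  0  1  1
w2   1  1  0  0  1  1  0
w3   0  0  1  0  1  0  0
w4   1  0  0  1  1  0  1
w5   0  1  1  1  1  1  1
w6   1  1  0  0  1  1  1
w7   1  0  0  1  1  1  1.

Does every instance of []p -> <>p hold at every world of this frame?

Yes

By correspondence theory, D is valid on a frame iff R is serial.
Serial: yes — every world has a successor (e.g. w1 R w1).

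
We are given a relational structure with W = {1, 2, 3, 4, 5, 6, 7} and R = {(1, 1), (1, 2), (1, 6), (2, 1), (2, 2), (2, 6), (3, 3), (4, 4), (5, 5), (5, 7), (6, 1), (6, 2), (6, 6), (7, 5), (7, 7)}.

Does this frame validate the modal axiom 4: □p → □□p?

Yes

Axiom 4 corresponds to the accessibility relation being transitive.
Transitive: yes — every two-step R-path is closed by a direct edge.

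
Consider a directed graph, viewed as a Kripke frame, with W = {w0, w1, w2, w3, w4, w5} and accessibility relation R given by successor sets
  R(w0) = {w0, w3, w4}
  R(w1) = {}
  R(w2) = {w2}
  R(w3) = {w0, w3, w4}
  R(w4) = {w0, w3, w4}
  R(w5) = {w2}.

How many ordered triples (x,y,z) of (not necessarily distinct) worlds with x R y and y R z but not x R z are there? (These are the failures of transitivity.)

R is transitive; there are no such tuples.

0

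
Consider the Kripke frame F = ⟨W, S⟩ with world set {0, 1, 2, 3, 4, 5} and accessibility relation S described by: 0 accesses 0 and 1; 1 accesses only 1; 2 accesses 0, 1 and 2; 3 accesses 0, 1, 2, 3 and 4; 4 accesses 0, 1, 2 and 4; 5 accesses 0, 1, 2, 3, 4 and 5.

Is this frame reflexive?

Reflexive: yes — every world is S-related to itself.

Yes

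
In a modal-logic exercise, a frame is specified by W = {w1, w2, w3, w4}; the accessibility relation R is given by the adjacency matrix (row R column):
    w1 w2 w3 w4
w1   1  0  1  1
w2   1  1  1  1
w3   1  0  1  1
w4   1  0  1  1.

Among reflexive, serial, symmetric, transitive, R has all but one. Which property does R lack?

Reflexive: yes — every world is R-related to itself.
Serial: yes — every world has a successor (e.g. w1 R w1).
Symmetric: no — w2 R w1 but not w1 R w2.
Transitive: yes — every two-step R-path is closed by a direct edge.
Only symmetric fails.

symmetric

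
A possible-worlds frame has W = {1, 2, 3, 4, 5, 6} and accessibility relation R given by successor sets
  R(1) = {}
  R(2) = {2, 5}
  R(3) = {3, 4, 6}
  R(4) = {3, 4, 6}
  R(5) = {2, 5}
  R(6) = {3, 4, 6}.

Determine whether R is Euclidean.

Yes

Euclidean: yes — any two successors of a common world are R-related.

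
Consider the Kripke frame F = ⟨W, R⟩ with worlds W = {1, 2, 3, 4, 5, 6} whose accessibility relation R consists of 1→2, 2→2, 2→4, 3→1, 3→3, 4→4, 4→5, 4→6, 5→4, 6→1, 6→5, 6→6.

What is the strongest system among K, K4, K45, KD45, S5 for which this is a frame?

Transitive (axiom 4): no — 1 R 2 and 2 R 4, but not 1 R 4.
Euclidean (axiom 5): no — 4 R 5 and 4 R 6, but not 5 R 6.
Serial (axiom D): yes — every world has a successor (e.g. 1 R 2).
Reflexive (axiom T): no — 1 is not related to itself.
So F validates K; K4 would additionally require R to be transitive. The strongest is K.

K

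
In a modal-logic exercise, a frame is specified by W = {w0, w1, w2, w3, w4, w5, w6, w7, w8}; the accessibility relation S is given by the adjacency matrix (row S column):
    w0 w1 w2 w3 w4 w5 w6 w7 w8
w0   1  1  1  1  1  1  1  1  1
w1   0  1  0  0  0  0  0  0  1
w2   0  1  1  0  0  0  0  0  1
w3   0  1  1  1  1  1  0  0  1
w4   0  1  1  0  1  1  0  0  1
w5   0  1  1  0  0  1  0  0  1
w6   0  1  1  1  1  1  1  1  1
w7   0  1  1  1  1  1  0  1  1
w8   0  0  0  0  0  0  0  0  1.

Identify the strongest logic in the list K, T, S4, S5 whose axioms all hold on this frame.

S4

Reflexive (axiom T): yes — every world is S-related to itself.
Transitive (axiom 4): yes — every two-step S-path is closed by a direct edge.
Euclidean (axiom 5): no — w0 S w1 and w0 S w2, but not w1 S w2.
So F validates K, T, S4; S5 would additionally require S to be Euclidean. The strongest is S4.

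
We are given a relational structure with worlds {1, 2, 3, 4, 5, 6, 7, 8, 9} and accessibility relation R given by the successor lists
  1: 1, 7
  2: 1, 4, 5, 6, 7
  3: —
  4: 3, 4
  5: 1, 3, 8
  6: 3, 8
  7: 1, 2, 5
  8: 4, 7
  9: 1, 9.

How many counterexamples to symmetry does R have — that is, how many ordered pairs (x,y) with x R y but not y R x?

14

Enumerating: (2,1), (2,4), (2,5), (2,6), (4,3), (5,1), (5,3), (5,8), (6,3), (6,8), (7,5), (8,4), (8,7), (9,1).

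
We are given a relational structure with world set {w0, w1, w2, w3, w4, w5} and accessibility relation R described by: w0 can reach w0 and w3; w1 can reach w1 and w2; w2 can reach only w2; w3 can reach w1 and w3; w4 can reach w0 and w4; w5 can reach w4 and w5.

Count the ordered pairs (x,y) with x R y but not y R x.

5

Enumerating: (w0,w3), (w1,w2), (w3,w1), (w4,w0), (w5,w4).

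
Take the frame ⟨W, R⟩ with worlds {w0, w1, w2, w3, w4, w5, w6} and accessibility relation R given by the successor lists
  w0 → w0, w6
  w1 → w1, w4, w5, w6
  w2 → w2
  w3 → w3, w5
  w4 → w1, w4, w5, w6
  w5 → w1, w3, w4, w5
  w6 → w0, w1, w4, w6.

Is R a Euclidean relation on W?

No

Euclidean: no — w1 R w5 and w1 R w6, but not w5 R w6.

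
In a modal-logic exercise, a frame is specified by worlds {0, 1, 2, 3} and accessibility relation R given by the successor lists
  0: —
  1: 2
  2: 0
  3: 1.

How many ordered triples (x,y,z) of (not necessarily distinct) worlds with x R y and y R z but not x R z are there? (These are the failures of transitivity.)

Enumerating: (1,2,0), (3,1,2).

2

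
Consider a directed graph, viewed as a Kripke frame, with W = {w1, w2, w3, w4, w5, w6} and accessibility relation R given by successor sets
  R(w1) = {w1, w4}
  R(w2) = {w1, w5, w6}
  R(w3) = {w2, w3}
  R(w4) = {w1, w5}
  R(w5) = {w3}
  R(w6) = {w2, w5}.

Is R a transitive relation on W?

Transitive: no — w1 R w4 and w4 R w5, but not w1 R w5.

No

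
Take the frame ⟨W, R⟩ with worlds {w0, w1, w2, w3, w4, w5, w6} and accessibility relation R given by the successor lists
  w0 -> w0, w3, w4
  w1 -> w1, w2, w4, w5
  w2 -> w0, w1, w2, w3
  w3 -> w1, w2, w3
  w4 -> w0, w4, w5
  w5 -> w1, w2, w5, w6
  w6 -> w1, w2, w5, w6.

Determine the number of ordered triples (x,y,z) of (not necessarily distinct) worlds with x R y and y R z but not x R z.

Enumerating: (w0,w3,w1), (w0,w3,w2), (w0,w4,w5), (w1,w2,w0), (w1,w2,w3), (w1,w4,w0), (w1,w5,w6), (w2,w0,w4), (w2,w1,w4), (w2,w1,w5), (w3,w1,w4), (w3,w1,w5), … and 11 more.
Total: 23.

23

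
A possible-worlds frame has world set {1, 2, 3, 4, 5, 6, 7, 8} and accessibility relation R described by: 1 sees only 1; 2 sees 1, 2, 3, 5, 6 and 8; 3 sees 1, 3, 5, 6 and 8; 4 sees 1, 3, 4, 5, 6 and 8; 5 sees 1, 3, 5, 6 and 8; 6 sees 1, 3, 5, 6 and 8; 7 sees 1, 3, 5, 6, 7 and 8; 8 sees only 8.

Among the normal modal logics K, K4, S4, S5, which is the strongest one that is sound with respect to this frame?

Transitive (axiom 4): yes — every two-step R-path is closed by a direct edge.
Reflexive (axiom T): yes — every world is R-related to itself.
Euclidean (axiom 5): no — 2 R 1 and 2 R 3, but not 1 R 3.
So F validates K, K4, S4; S5 would additionally require R to be Euclidean. The strongest is S4.

S4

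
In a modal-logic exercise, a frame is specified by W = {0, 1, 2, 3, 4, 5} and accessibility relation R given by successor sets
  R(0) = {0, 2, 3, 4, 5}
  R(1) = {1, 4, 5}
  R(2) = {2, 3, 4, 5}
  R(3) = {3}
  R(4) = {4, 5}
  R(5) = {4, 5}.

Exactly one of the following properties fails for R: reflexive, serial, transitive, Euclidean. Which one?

Euclidean

Reflexive: yes — every world is R-related to itself.
Serial: yes — every world has a successor (e.g. 0 R 0).
Transitive: yes — every two-step R-path is closed by a direct edge.
Euclidean: no — 0 R 3 and 0 R 2, but not 3 R 2.
Only Euclidean fails.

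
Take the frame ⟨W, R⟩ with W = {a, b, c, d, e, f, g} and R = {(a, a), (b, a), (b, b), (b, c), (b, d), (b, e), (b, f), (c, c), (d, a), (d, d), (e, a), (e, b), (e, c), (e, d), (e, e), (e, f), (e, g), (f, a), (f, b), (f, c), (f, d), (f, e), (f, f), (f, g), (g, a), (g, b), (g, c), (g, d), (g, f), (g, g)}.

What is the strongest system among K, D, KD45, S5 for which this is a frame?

D

Serial (axiom D): yes — every world has a successor (e.g. a R a).
Euclidean (axiom 5): no — b R a and b R c, but not a R c.
Transitive (axiom 4): no — b R e and e R g, but not b R g.
Reflexive (axiom T): yes — every world is R-related to itself.
So F validates K, D; KD45 would additionally require R to be Euclidean and transitive. The strongest is D.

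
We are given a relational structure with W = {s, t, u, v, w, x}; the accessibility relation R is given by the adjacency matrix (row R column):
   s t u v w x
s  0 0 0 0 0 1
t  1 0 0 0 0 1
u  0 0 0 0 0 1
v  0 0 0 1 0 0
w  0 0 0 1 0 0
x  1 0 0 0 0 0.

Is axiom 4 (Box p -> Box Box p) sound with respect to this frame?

No

Axiom 4 corresponds to the accessibility relation being transitive.
Transitive: no — u R x and x R s, but not u R s.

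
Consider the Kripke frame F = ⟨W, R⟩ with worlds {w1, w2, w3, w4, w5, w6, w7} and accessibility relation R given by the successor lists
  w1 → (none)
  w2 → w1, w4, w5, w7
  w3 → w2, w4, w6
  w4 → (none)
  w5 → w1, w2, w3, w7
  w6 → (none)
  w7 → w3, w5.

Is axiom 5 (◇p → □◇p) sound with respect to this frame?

By correspondence theory, 5 is valid on a frame iff R is Euclidean.
Euclidean: no — w2 R w1 and w2 R w4, but not w1 R w4.

No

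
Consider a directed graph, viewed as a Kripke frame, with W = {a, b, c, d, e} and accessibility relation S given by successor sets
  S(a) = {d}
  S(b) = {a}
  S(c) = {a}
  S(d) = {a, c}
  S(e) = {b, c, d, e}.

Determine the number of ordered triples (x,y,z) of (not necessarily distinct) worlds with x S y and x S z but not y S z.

Enumerating: (a,d,d), (b,a,a), (c,a,a), (d,a,a), (d,a,c), (d,c,c), (e,b,b), (e,b,c), (e,b,d), (e,b,e), (e,c,b), (e,c,c), (e,c,d), (e,c,e), (e,d,b), (e,d,d), (e,d,e).

17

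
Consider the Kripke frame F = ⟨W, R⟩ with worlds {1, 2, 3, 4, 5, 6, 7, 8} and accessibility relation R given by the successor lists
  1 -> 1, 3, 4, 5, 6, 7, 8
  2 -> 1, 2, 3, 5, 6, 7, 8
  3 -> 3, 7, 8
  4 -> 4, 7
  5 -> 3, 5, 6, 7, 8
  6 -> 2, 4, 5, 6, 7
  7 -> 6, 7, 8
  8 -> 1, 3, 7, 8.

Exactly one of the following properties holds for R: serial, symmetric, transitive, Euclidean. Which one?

serial

Serial: yes — every world has a successor (e.g. 1 R 1).
Symmetric: no — 1 R 3 but not 3 R 1.
Transitive: no — 1 R 6 and 6 R 2, but not 1 R 2.
Euclidean: no — 1 R 3 and 1 R 4, but not 3 R 4.
Only serial holds.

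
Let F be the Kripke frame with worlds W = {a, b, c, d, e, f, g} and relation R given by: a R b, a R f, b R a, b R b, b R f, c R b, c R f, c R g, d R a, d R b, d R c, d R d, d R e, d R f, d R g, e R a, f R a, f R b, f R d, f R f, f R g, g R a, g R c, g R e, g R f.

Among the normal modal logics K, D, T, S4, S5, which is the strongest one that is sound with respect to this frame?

Serial (axiom D): yes — every world has a successor (e.g. a R b).
Reflexive (axiom T): no — a is not related to itself.
Transitive (axiom 4): no — a R f and f R d, but not a R d.
Euclidean (axiom 5): no — c R b and c R g, but not b R g.
So F validates K, D; T would additionally require R to be reflexive. The strongest is D.

D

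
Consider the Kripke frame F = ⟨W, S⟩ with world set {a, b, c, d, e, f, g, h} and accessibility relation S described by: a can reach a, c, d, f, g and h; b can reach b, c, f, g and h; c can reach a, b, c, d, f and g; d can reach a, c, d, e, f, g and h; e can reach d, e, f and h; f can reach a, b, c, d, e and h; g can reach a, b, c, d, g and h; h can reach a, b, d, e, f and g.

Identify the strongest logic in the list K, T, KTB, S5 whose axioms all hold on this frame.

Reflexive (axiom T): no — f is not related to itself.
Symmetric (axiom B): yes — every pair in S has its reverse in S.
Euclidean (axiom 5): no — a S c and a S h, but not c S h.
So F validates K; T would additionally require S to be reflexive. The strongest is K.

K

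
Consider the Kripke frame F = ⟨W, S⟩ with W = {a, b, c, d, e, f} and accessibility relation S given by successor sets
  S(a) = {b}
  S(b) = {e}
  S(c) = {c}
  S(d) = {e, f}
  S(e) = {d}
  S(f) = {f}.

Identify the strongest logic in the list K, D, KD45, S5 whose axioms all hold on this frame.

D

Serial (axiom D): yes — every world has a successor (e.g. a S b).
Euclidean (axiom 5): no — d S e and d S f, but not e S f.
Transitive (axiom 4): no — a S b and b S e, but not a S e.
Reflexive (axiom T): no — a is not related to itself.
So F validates K, D; KD45 would additionally require S to be Euclidean and transitive. The strongest is D.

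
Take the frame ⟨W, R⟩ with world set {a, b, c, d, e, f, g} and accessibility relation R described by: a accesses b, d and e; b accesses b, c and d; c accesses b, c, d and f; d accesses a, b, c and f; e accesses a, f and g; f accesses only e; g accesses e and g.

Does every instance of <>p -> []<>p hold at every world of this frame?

No

Axiom 5 corresponds to the accessibility relation being Euclidean.
Euclidean: no — a R b and a R e, but not b R e.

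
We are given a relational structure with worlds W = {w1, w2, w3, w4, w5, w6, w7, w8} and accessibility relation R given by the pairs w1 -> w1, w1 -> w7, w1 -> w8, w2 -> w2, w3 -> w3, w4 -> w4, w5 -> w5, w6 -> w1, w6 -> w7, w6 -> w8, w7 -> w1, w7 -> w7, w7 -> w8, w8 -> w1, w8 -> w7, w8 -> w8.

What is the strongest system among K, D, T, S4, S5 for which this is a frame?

Serial (axiom D): yes — every world has a successor (e.g. w1 R w1).
Reflexive (axiom T): no — w6 is not related to itself.
Transitive (axiom 4): yes — every two-step R-path is closed by a direct edge.
Euclidean (axiom 5): yes — any two successors of a common world are R-related.
So F validates K, D; T would additionally require R to be reflexive. The strongest is D.

D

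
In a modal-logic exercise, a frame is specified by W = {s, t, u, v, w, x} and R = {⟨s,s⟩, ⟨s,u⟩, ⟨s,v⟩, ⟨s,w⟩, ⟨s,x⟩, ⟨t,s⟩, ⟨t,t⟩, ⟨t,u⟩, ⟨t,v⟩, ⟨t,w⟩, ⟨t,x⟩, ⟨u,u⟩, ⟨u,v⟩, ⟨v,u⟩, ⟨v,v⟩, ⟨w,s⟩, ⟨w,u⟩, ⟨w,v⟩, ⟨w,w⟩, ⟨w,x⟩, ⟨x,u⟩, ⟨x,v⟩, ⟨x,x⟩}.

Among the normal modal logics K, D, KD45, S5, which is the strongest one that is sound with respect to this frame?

D

Serial (axiom D): yes — every world has a successor (e.g. s R s).
Euclidean (axiom 5): no — s R u and s R w, but not u R w.
Transitive (axiom 4): yes — every two-step R-path is closed by a direct edge.
Reflexive (axiom T): yes — every world is R-related to itself.
So F validates K, D; KD45 would additionally require R to be Euclidean. The strongest is D.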